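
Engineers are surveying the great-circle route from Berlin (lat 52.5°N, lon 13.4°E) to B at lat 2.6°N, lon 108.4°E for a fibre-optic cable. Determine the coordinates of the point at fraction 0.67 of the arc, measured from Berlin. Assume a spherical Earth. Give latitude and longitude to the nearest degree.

≈ lat 26°N, lon 89°E

Convert each endpoint to a unit vector on the sphere (x = cos φ cos λ, y = cos φ sin λ, z = sin φ).
The central angle between the endpoints is δ = arccos(p₁·p₂) ≈ 1.588 rad (91.0°).
Interpolate at f = 0.67 with slerp weights a = sin((1−f)δ)/sin δ ≈ 0.500, b = sin(fδ)/sin δ ≈ 0.874.
p = a·p₁ + b·p₂ ≈ (0.021, 0.899, 0.437); φ = arcsin(p_z) ≈ 25.89°, λ = atan2(p_y, p_x) ≈ 88.69°.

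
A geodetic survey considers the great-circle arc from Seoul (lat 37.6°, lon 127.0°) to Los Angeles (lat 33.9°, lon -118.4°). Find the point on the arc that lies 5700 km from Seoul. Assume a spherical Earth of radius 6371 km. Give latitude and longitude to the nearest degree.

≈ lat 52°, lon -160°

The haversine formula gives a central angle δ ≈ 1.504 rad (86.2°) between the endpoints. The total great-circle distance is δ·R ≈ 1.504 × 6371 ≈ 9583 km, so the target fraction is f = 5700/9583 ≈ 0.595.
Interpolate at f ≈ 0.595 with slerp weights a = sin((1−f)δ)/sin δ ≈ 0.574, b = sin(fδ)/sin δ ≈ 0.782.
p = a·p₁ + b·p₂ ≈ (-0.582, -0.208, 0.786); φ = arcsin(p_z) ≈ 51.82°, λ = atan2(p_y, p_x) ≈ -160.36°.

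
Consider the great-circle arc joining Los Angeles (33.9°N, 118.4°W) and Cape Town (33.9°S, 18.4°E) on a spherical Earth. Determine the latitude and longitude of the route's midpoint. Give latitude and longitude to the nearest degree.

The haversine formula gives a central angle δ ≈ 2.521 rad (144.4°) between the endpoints.
Interpolate at f = 1/2 with slerp weights a = sin((1−f)δ)/sin δ ≈ 1.636, b = sin(fδ)/sin δ ≈ 1.636.
p = a·p₁ + b·p₂ ≈ (0.643, -0.766, 0.000); φ = arcsin(p_z) ≈ 0.00°, λ = atan2(p_y, p_x) ≈ -50.00°.

≈ 0°N, 50°W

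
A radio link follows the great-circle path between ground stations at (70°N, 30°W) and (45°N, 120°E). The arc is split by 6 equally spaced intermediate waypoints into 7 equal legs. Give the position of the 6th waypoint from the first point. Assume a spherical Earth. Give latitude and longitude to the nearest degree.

Convert each endpoint to a unit vector on the sphere (x = cos φ cos λ, y = cos φ sin λ, z = sin φ).
The central angle between the endpoints is δ = arccos(p₁·p₂) ≈ 1.098 rad (62.9°).
Interpolate at f = 6/7 with slerp weights a = sin((1−f)δ)/sin δ ≈ 0.175, b = sin(fδ)/sin δ ≈ 0.908.
p = a·p₁ + b·p₂ ≈ (-0.269, 0.526, 0.807); φ = arcsin(p_z) ≈ 53.79°, λ = atan2(p_y, p_x) ≈ 117.09°.

≈ (54°N, 117°E)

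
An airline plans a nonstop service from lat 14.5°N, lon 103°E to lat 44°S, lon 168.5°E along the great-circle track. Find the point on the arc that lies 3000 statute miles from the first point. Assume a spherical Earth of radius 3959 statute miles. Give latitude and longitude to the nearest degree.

Write both endpoints as unit vectors p₁, p₂ with components (cos φ cos λ, cos φ sin λ, sin φ).
The central angle between the endpoints is δ = arccos(p₁·p₂) ≈ 1.456 rad (83.4°). The total great-circle distance is δ·R ≈ 1.456 × 3959 ≈ 5763 mi, so the target fraction is f = 3000/5763 ≈ 0.521.
Interpolate at f ≈ 0.521 with slerp weights a = sin((1−f)δ)/sin δ ≈ 0.647, b = sin(fδ)/sin δ ≈ 0.692.
p = a·p₁ + b·p₂ ≈ (-0.629, 0.709, -0.319); φ = arcsin(p_z) ≈ -18.58°, λ = atan2(p_y, p_x) ≈ 131.54°.

≈ lat 19°S, lon 132°E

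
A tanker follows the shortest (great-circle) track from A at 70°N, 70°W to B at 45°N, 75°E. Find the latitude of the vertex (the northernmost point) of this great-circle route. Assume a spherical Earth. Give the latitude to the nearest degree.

The great circle lies in the plane with unit normal n̂ = (p₁ × p₂)/|p₁ × p₂|.
Here n̂_z ≈ +0.157; the vertex latitude is φ_max = arccos|n̂_z| ≈ 81.0°.
Check via Clairaut: cos φ_max = |cos φ₁| · sin C = cos(70.0°)·sin(27.3°) ≈ 0.157, again giving ≈ 81.0°.

≈ 81°N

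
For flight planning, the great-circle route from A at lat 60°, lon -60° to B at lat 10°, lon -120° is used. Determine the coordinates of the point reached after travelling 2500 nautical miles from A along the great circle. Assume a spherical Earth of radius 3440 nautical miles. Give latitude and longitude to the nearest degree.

≈ lat 32°, lon -106°

Convert each endpoint to a unit vector on the sphere (x = cos φ cos λ, y = cos φ sin λ, z = sin φ).
The central angle between the endpoints is δ = arccos(p₁·p₂) ≈ 1.163 rad (66.6°). The total great-circle distance is δ·R ≈ 1.163 × 3440 ≈ 4001 nmi, so the target fraction is f = 2500/4001 ≈ 0.625.
Interpolate at f ≈ 0.625 with slerp weights a = sin((1−f)δ)/sin δ ≈ 0.460, b = sin(fδ)/sin δ ≈ 0.724.
p = a·p₁ + b·p₂ ≈ (-0.241, -0.817, 0.524); φ = arcsin(p_z) ≈ 31.62°, λ = atan2(p_y, p_x) ≈ -106.46°.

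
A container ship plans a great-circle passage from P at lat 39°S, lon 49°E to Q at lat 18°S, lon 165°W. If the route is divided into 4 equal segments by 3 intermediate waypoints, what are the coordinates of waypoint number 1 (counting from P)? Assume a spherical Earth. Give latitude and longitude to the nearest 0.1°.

≈ lat 58.7°S, lon 81.7°E

The haversine formula gives a central angle δ ≈ 2.002 rad (114.7°) between the endpoints.
Interpolate at f = 1/4 with slerp weights a = sin((1−f)δ)/sin δ ≈ 1.098, b = sin(fδ)/sin δ ≈ 0.528.
p = a·p₁ + b·p₂ ≈ (0.075, 0.514, -0.854); φ = arcsin(p_z) ≈ -58.70°, λ = atan2(p_y, p_x) ≈ 81.75°.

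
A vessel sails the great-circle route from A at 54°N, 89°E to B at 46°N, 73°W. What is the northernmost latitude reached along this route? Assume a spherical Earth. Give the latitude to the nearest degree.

The great circle lies in the plane with unit normal n̂ = (p₁ × p₂)/|p₁ × p₂|.
Here n̂_z ≈ -0.129; the vertex latitude is φ_max = arccos|n̂_z| ≈ 82.6°.

≈ 83°N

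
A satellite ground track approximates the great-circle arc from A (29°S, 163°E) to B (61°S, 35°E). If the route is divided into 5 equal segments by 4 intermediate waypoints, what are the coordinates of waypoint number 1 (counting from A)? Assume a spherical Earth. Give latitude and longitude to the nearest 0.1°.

≈ (43.6°S, 154.5°E)

Write both endpoints as unit vectors p₁, p₂ with components (cos φ cos λ, cos φ sin λ, sin φ).
The central angle between the endpoints is δ = arccos(p₁·p₂) ≈ 1.407 rad (80.6°).
Interpolate at f = 1/5 with slerp weights a = sin((1−f)δ)/sin δ ≈ 0.915, b = sin(fδ)/sin δ ≈ 0.281.
p = a·p₁ + b·p₂ ≈ (-0.653, 0.312, -0.690); φ = arcsin(p_z) ≈ -43.61°, λ = atan2(p_y, p_x) ≈ 154.46°.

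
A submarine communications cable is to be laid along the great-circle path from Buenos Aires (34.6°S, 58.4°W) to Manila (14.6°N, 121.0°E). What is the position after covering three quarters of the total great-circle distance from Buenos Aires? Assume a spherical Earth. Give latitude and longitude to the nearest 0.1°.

≈ 25.4°S, 120.0°E

Write both endpoints as unit vectors p₁, p₂ with components (cos φ cos λ, cos φ sin λ, sin φ).
The central angle between the endpoints is δ = arccos(p₁·p₂) ≈ 2.792 rad (160.0°).
Interpolate at f = 3/4 with slerp weights a = sin((1−f)δ)/sin δ ≈ 1.879, b = sin(fδ)/sin δ ≈ 2.531.
p = a·p₁ + b·p₂ ≈ (-0.451, 0.783, -0.429); φ = arcsin(p_z) ≈ -25.39°, λ = atan2(p_y, p_x) ≈ 119.97°.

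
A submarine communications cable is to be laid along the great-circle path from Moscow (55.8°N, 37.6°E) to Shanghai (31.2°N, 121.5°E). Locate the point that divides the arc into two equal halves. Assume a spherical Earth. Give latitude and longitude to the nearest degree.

From cos δ = sin φ₁ sin φ₂ + cos φ₁ cos φ₂ cos Δλ, the central angle is δ ≈ 1.071 rad (61.3°).
Interpolate at f = 1/2 with slerp weights a = sin((1−f)δ)/sin δ ≈ 0.581, b = sin(fδ)/sin δ ≈ 0.581.
p = a·p₁ + b·p₂ ≈ (-0.001, 0.623, 0.782); φ = arcsin(p_z) ≈ 51.44°, λ = atan2(p_y, p_x) ≈ 90.09°.

≈ 51°N, 90°E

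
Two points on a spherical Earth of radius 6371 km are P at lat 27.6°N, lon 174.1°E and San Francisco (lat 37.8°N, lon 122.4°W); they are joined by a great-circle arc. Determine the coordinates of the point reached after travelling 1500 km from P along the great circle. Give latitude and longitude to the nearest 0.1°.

The haversine formula gives a central angle δ ≈ 0.932 rad (53.4°) between the endpoints. The total great-circle distance is δ·R ≈ 0.932 × 6371 ≈ 5936 km, so the target fraction is f = 1500/5936 ≈ 0.253.
Interpolate at f ≈ 0.253 with slerp weights a = sin((1−f)δ)/sin δ ≈ 0.799, b = sin(fδ)/sin δ ≈ 0.291.
p = a·p₁ + b·p₂ ≈ (-0.827, -0.121, 0.548); φ = arcsin(p_z) ≈ 33.25°, λ = atan2(p_y, p_x) ≈ -171.67°.

≈ lat 33.3°N, lon 171.7°W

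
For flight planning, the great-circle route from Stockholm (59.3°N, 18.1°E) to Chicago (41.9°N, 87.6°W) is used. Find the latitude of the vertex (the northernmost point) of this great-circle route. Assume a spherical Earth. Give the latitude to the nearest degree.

The great circle lies in the plane with unit normal n̂ = (p₁ × p₂)/|p₁ × p₂|.
Here n̂_z ≈ -0.415; the vertex latitude is φ_max = arccos|n̂_z| ≈ 65.5°.
Check via Clairaut: cos φ_max = |cos φ₁| · sin C = cos(59.3°)·sin(54.3°) ≈ 0.415, again giving ≈ 65.5°.

≈ 65°N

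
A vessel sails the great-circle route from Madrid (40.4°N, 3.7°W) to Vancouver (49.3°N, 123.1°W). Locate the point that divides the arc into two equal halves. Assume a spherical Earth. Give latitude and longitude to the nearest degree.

≈ 63°N, 56°W

Convert each endpoint to a unit vector on the sphere (x = cos φ cos λ, y = cos φ sin λ, z = sin φ).
The central angle between the endpoints is δ = arccos(p₁·p₂) ≈ 1.321 rad (75.7°).
Interpolate at f = 1/2 with slerp weights a = sin((1−f)δ)/sin δ ≈ 0.633, b = sin(fδ)/sin δ ≈ 0.633.
p = a·p₁ + b·p₂ ≈ (0.256, -0.377, 0.890); φ = arcsin(p_z) ≈ 62.91°, λ = atan2(p_y, p_x) ≈ -55.85°.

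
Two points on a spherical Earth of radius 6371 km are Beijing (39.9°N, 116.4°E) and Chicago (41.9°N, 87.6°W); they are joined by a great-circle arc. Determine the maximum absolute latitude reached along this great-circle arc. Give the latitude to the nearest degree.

≈ 77°N

The great circle lies in the plane with unit normal n̂ = (p₁ × p₂)/|p₁ × p₂|.
Here n̂_z ≈ +0.233; the vertex latitude is φ_max = arccos|n̂_z| ≈ 76.5°.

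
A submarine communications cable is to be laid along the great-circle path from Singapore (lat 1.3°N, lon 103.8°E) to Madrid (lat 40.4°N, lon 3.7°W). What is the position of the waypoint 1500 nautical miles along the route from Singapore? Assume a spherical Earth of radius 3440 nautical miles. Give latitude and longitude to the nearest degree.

Convert each endpoint to a unit vector on the sphere (x = cos φ cos λ, y = cos φ sin λ, z = sin φ).
The central angle between the endpoints is δ = arccos(p₁·p₂) ≈ 1.787 rad (102.4°). The total great-circle distance is δ·R ≈ 1.787 × 3440 ≈ 6146 nmi, so the target fraction is f = 1500/6146 ≈ 0.244.
Interpolate at f ≈ 0.244 with slerp weights a = sin((1−f)δ)/sin δ ≈ 0.999, b = sin(fδ)/sin δ ≈ 0.432.
p = a·p₁ + b·p₂ ≈ (0.090, 0.949, 0.303); φ = arcsin(p_z) ≈ 17.63°, λ = atan2(p_y, p_x) ≈ 84.56°.

≈ lat 18°N, lon 85°E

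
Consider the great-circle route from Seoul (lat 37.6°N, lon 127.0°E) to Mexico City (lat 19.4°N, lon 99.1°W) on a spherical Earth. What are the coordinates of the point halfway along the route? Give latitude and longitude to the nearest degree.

≈ lat 54°N, lon 154°W

Write both endpoints as unit vectors p₁, p₂ with components (cos φ cos λ, cos φ sin λ, sin φ).
The central angle between the endpoints is δ = arccos(p₁·p₂) ≈ 1.892 rad (108.4°).
Interpolate at f = 1/2 with slerp weights a = sin((1−f)δ)/sin δ ≈ 0.855, b = sin(fδ)/sin δ ≈ 0.855.
p = a·p₁ + b·p₂ ≈ (-0.535, -0.255, 0.805); φ = arcsin(p_z) ≈ 53.65°, λ = atan2(p_y, p_x) ≈ -154.50°.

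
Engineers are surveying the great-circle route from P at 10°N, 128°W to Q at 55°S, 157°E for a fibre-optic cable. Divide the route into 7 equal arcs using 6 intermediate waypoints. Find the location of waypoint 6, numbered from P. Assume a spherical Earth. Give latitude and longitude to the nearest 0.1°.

Write both endpoints as unit vectors p₁, p₂ with components (cos φ cos λ, cos φ sin λ, sin φ).
The central angle between the endpoints is δ = arccos(p₁·p₂) ≈ 1.567 rad (89.8°).
Interpolate at f = 6/7 with slerp weights a = sin((1−f)δ)/sin δ ≈ 0.222, b = sin(fδ)/sin δ ≈ 0.974.
p = a·p₁ + b·p₂ ≈ (-0.649, 0.046, -0.759); φ = arcsin(p_z) ≈ -49.42°, λ = atan2(p_y, p_x) ≈ 175.94°.

≈ 49.4°S, 175.9°E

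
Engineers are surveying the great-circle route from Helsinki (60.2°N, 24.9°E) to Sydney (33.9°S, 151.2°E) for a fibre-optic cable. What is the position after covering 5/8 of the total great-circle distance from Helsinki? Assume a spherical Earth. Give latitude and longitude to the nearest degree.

Write both endpoints as unit vectors p₁, p₂ with components (cos φ cos λ, cos φ sin λ, sin φ).
The central angle between the endpoints is δ = arccos(p₁·p₂) ≈ 2.386 rad (136.7°).
Interpolate at f = 5/8 with slerp weights a = sin((1−f)δ)/sin δ ≈ 1.138, b = sin(fδ)/sin δ ≈ 1.454.
p = a·p₁ + b·p₂ ≈ (-0.545, 0.820, 0.177); φ = arcsin(p_z) ≈ 10.17°, λ = atan2(p_y, p_x) ≈ 123.61°.

≈ 10°N, 124°E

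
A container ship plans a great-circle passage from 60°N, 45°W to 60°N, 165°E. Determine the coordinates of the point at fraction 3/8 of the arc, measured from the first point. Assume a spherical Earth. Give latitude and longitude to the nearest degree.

≈ 79°N, 79°W

Write both endpoints as unit vectors p₁, p₂ with components (cos φ cos λ, cos φ sin λ, sin φ).
The central angle between the endpoints is δ = arccos(p₁·p₂) ≈ 1.008 rad (57.8°).
Interpolate at f = 3/8 with slerp weights a = sin((1−f)δ)/sin δ ≈ 0.697, b = sin(fδ)/sin δ ≈ 0.436.
p = a·p₁ + b·p₂ ≈ (0.036, -0.190, 0.981); φ = arcsin(p_z) ≈ 78.87°, λ = atan2(p_y, p_x) ≈ -79.40°.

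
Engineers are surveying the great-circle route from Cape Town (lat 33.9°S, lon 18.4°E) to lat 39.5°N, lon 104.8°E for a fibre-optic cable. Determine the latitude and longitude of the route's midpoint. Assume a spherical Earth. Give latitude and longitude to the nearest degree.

Convert each endpoint to a unit vector on the sphere (x = cos φ cos λ, y = cos φ sin λ, z = sin φ).
The central angle between the endpoints is δ = arccos(p₁·p₂) ≈ 1.891 rad (108.3°).
Interpolate at f = 1/2 with slerp weights a = sin((1−f)δ)/sin δ ≈ 0.854, b = sin(fδ)/sin δ ≈ 0.854.
p = a·p₁ + b·p₂ ≈ (0.504, 0.861, 0.067); φ = arcsin(p_z) ≈ 3.84°, λ = atan2(p_y, p_x) ≈ 59.64°.

≈ lat 4°N, lon 60°E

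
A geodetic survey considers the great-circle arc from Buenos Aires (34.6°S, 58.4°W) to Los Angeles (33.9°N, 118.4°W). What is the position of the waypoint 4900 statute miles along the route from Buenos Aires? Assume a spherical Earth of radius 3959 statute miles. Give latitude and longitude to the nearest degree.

≈ 21°N, 105°W

From cos δ = sin φ₁ sin φ₂ + cos φ₁ cos φ₂ cos Δλ, the central angle is δ ≈ 1.546 rad (88.6°). The total great-circle distance is δ·R ≈ 1.546 × 3959 ≈ 6120 mi, so the target fraction is f = 4900/6120 ≈ 0.801.
Interpolate at f ≈ 0.801 with slerp weights a = sin((1−f)δ)/sin δ ≈ 0.303, b = sin(fδ)/sin δ ≈ 0.945.
p = a·p₁ + b·p₂ ≈ (-0.242, -0.903, 0.355); φ = arcsin(p_z) ≈ 20.79°, λ = atan2(p_y, p_x) ≈ -105.02°.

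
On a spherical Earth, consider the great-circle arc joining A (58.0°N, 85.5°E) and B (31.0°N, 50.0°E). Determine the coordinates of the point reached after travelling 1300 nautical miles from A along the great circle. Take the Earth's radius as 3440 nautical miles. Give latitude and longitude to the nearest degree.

≈ (43°N, 60°E)

Write both endpoints as unit vectors p₁, p₂ with components (cos φ cos λ, cos φ sin λ, sin φ).
The central angle between the endpoints is δ = arccos(p₁·p₂) ≈ 0.632 rad (36.2°). The total great-circle distance is δ·R ≈ 0.632 × 3440 ≈ 2176 nmi, so the target fraction is f = 1300/2176 ≈ 0.598.
Interpolate at f ≈ 0.598 with slerp weights a = sin((1−f)δ)/sin δ ≈ 0.426, b = sin(fδ)/sin δ ≈ 0.624.
p = a·p₁ + b·p₂ ≈ (0.362, 0.635, 0.683); φ = arcsin(p_z) ≈ 43.06°, λ = atan2(p_y, p_x) ≈ 60.34°.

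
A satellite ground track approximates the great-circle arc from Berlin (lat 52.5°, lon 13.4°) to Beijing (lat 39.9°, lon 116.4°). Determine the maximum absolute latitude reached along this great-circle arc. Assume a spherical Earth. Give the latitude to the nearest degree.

The great circle lies in the plane with unit normal n̂ = (p₁ × p₂)/|p₁ × p₂|.
Here n̂_z ≈ +0.497; the vertex latitude is φ_max = arccos|n̂_z| ≈ 60.2°.
Check via Clairaut: cos φ_max = |cos φ₁| · sin C = cos(52.5°)·sin(54.8°) ≈ 0.497, again giving ≈ 60.2°.

≈ 60°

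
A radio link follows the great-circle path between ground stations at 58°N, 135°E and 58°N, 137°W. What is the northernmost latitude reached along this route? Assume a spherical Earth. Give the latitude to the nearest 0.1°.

The great circle lies in the plane with unit normal n̂ = (p₁ × p₂)/|p₁ × p₂|.
Here n̂_z ≈ +0.410; the vertex latitude is φ_max = arccos|n̂_z| ≈ 65.8°.
Check via Clairaut: cos φ_max = |cos φ₁| · sin C = cos(58.0°)·sin(50.7°) ≈ 0.410, again giving ≈ 65.8°.

≈ 65.8°N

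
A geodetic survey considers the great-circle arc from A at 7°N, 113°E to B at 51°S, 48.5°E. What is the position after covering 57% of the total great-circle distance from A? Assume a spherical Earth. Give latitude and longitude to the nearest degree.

From cos δ = sin φ₁ sin φ₂ + cos φ₁ cos φ₂ cos Δλ, the central angle is δ ≈ 1.396 rad (80.0°).
Interpolate at f = 0.57 with slerp weights a = sin((1−f)δ)/sin δ ≈ 0.574, b = sin(fδ)/sin δ ≈ 0.725.
p = a·p₁ + b·p₂ ≈ (0.080, 0.866, -0.494); φ = arcsin(p_z) ≈ -29.59°, λ = atan2(p_y, p_x) ≈ 84.72°.

≈ 30°S, 85°E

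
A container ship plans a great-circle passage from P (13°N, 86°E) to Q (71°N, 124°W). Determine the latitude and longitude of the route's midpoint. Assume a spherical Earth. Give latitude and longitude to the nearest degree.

Convert each endpoint to a unit vector on the sphere (x = cos φ cos λ, y = cos φ sin λ, z = sin φ).
The central angle between the endpoints is δ = arccos(p₁·p₂) ≈ 1.633 rad (93.6°).
Interpolate at f = 1/2 with slerp weights a = sin((1−f)δ)/sin δ ≈ 0.730, b = sin(fδ)/sin δ ≈ 0.730.
p = a·p₁ + b·p₂ ≈ (-0.083, 0.513, 0.855); φ = arcsin(p_z) ≈ 58.71°, λ = atan2(p_y, p_x) ≈ 99.23°.

≈ (59°N, 99°E)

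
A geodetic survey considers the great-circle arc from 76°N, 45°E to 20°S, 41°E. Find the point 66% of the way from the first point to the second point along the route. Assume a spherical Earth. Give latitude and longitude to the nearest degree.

≈ 13°N, 42°E

Write both endpoints as unit vectors p₁, p₂ with components (cos φ cos λ, cos φ sin λ, sin φ).
The central angle between the endpoints is δ = arccos(p₁·p₂) ≈ 1.676 rad (96.0°).
Interpolate at f = 0.66 with slerp weights a = sin((1−f)δ)/sin δ ≈ 0.543, b = sin(fδ)/sin δ ≈ 0.899.
p = a·p₁ + b·p₂ ≈ (0.730, 0.647, 0.219); φ = arcsin(p_z) ≈ 12.65°, λ = atan2(p_y, p_x) ≈ 41.54°.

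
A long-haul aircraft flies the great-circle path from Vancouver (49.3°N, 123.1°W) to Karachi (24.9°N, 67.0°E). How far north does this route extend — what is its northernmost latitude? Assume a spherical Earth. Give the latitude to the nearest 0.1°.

The great circle lies in the plane with unit normal n̂ = (p₁ × p₂)/|p₁ × p₂|.
Here n̂_z ≈ -0.108; the vertex latitude is φ_max = arccos|n̂_z| ≈ 83.8°.
Check via Clairaut: cos φ_max = |cos φ₁| · sin C = cos(49.3°)·sin(9.5°) ≈ 0.108, again giving ≈ 83.8°.

≈ 83.8°N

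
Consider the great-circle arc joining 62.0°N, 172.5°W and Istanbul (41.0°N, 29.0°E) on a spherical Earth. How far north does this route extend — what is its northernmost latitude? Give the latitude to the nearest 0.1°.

≈ 82.3°N

The great circle lies in the plane with unit normal n̂ = (p₁ × p₂)/|p₁ × p₂|.
Here n̂_z ≈ -0.134; the vertex latitude is φ_max = arccos|n̂_z| ≈ 82.3°.
Check via Clairaut: cos φ_max = |cos φ₁| · sin C = cos(62.0°)·sin(16.6°) ≈ 0.134, again giving ≈ 82.3°.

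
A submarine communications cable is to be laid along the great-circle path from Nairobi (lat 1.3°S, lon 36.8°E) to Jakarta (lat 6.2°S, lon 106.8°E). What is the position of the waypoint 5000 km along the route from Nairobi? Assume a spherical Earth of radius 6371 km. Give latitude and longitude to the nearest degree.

From cos δ = sin φ₁ sin φ₂ + cos φ₁ cos φ₂ cos Δλ, the central angle is δ ≈ 1.221 rad (70.0°). The total great-circle distance is δ·R ≈ 1.221 × 6371 ≈ 7781 km, so the target fraction is f = 5000/7781 ≈ 0.643.
Interpolate at f ≈ 0.643 with slerp weights a = sin((1−f)δ)/sin δ ≈ 0.450, b = sin(fδ)/sin δ ≈ 0.752.
p = a·p₁ + b·p₂ ≈ (0.144, 0.985, -0.091); φ = arcsin(p_z) ≈ -5.25°, λ = atan2(p_y, p_x) ≈ 81.68°.

≈ lat 5°S, lon 82°E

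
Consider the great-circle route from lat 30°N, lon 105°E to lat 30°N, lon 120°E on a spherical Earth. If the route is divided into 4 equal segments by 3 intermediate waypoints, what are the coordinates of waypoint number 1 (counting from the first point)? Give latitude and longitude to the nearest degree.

Write both endpoints as unit vectors p₁, p₂ with components (cos φ cos λ, cos φ sin λ, sin φ).
The central angle between the endpoints is δ = arccos(p₁·p₂) ≈ 0.227 rad (13.0°).
Interpolate at f = 1/4 with slerp weights a = sin((1−f)δ)/sin δ ≈ 0.753, b = sin(fδ)/sin δ ≈ 0.252.
p = a·p₁ + b·p₂ ≈ (-0.278, 0.819, 0.502); φ = arcsin(p_z) ≈ 30.16°, λ = atan2(p_y, p_x) ≈ 108.75°.

≈ lat 30°N, lon 109°E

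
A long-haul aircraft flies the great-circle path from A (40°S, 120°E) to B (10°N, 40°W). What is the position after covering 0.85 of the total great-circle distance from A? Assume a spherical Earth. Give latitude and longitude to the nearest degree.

≈ (9°S, 30°W)

The haversine formula gives a central angle δ ≈ 2.533 rad (145.1°) between the endpoints.
Interpolate at f = 0.85 with slerp weights a = sin((1−f)δ)/sin δ ≈ 0.649, b = sin(fδ)/sin δ ≈ 1.461.
p = a·p₁ + b·p₂ ≈ (0.854, -0.494, -0.163); φ = arcsin(p_z) ≈ -9.40°, λ = atan2(p_y, p_x) ≈ -30.08°.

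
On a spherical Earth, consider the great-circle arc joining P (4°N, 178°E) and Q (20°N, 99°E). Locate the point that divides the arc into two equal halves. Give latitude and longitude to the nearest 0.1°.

≈ (15.4°N, 139.9°E)

The haversine formula gives a central angle δ ≈ 1.367 rad (78.3°) between the endpoints.
Interpolate at f = 1/2 with slerp weights a = sin((1−f)δ)/sin δ ≈ 0.645, b = sin(fδ)/sin δ ≈ 0.645.
p = a·p₁ + b·p₂ ≈ (-0.738, 0.621, 0.265); φ = arcsin(p_z) ≈ 15.40°, λ = atan2(p_y, p_x) ≈ 139.91°.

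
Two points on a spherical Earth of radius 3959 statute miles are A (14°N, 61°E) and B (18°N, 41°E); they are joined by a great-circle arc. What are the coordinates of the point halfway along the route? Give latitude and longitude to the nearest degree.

≈ (16°N, 51°E)

Write both endpoints as unit vectors p₁, p₂ with components (cos φ cos λ, cos φ sin λ, sin φ).
The central angle between the endpoints is δ = arccos(p₁·p₂) ≈ 0.343 rad (19.6°).
Interpolate at f = 1/2 with slerp weights a = sin((1−f)δ)/sin δ ≈ 0.507, b = sin(fδ)/sin δ ≈ 0.507.
p = a·p₁ + b·p₂ ≈ (0.603, 0.747, 0.280); φ = arcsin(p_z) ≈ 16.23°, λ = atan2(p_y, p_x) ≈ 51.10°.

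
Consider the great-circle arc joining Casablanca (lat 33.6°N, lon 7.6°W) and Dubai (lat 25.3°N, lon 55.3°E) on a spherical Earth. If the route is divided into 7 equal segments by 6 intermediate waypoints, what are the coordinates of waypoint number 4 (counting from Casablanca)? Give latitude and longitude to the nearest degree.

Write both endpoints as unit vectors p₁, p₂ with components (cos φ cos λ, cos φ sin λ, sin φ).
The central angle between the endpoints is δ = arccos(p₁·p₂) ≈ 0.953 rad (54.6°).
Interpolate at f = 4/7 with slerp weights a = sin((1−f)δ)/sin δ ≈ 0.487, b = sin(fδ)/sin δ ≈ 0.635.
p = a·p₁ + b·p₂ ≈ (0.729, 0.419, 0.541); φ = arcsin(p_z) ≈ 32.76°, λ = atan2(p_y, p_x) ≈ 29.86°.

≈ lat 33°N, lon 30°E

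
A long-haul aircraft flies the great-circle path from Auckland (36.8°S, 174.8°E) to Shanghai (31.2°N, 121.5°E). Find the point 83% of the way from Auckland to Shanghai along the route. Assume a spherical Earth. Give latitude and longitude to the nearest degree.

Write both endpoints as unit vectors p₁, p₂ with components (cos φ cos λ, cos φ sin λ, sin φ).
The central angle between the endpoints is δ = arccos(p₁·p₂) ≈ 1.472 rad (84.3°).
Interpolate at f = 0.83 with slerp weights a = sin((1−f)δ)/sin δ ≈ 0.249, b = sin(fδ)/sin δ ≈ 0.944.
p = a·p₁ + b·p₂ ≈ (-0.620, 0.707, 0.340); φ = arcsin(p_z) ≈ 19.88°, λ = atan2(p_y, p_x) ≈ 131.28°.

≈ 20°N, 131°E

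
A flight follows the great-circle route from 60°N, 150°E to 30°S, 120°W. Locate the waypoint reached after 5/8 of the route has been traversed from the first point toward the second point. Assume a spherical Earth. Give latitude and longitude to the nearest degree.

Write both endpoints as unit vectors p₁, p₂ with components (cos φ cos λ, cos φ sin λ, sin φ).
The central angle between the endpoints is δ = arccos(p₁·p₂) ≈ 2.019 rad (115.7°).
Interpolate at f = 5/8 with slerp weights a = sin((1−f)δ)/sin δ ≈ 0.762, b = sin(fδ)/sin δ ≈ 1.057.
p = a·p₁ + b·p₂ ≈ (-0.788, -0.602, 0.131); φ = arcsin(p_z) ≈ 7.55°, λ = atan2(p_y, p_x) ≈ -142.60°.

≈ 8°N, 143°W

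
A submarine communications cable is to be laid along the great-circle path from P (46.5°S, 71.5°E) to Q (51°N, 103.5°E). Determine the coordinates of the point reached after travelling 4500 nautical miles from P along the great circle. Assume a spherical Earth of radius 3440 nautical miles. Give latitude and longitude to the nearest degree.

≈ (26°N, 93°E)

Convert each endpoint to a unit vector on the sphere (x = cos φ cos λ, y = cos φ sin λ, z = sin φ).
The central angle between the endpoints is δ = arccos(p₁·p₂) ≈ 1.768 rad (101.3°). The total great-circle distance is δ·R ≈ 1.768 × 3440 ≈ 6083 nmi, so the target fraction is f = 4500/6083 ≈ 0.740.
Interpolate at f ≈ 0.740 with slerp weights a = sin((1−f)δ)/sin δ ≈ 0.453, b = sin(fδ)/sin δ ≈ 0.985.
p = a·p₁ + b·p₂ ≈ (-0.046, 0.898, 0.437); φ = arcsin(p_z) ≈ 25.90°, λ = atan2(p_y, p_x) ≈ 92.91°.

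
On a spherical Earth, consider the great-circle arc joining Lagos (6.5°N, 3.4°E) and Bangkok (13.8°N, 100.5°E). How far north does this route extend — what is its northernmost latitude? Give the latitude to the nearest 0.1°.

The great circle lies in the plane with unit normal n̂ = (p₁ × p₂)/|p₁ × p₂|.
Here n̂_z ≈ +0.962; the vertex latitude is φ_max = arccos|n̂_z| ≈ 15.9°.

≈ 15.9°N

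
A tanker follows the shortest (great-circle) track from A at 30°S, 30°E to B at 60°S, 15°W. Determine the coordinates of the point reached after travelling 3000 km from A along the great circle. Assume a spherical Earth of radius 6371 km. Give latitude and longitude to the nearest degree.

≈ 51°S, 8°E

Write both endpoints as unit vectors p₁, p₂ with components (cos φ cos λ, cos φ sin λ, sin φ).
The central angle between the endpoints is δ = arccos(p₁·p₂) ≈ 0.739 rad (42.3°). The total great-circle distance is δ·R ≈ 0.739 × 6371 ≈ 4708 km, so the target fraction is f = 3000/4708 ≈ 0.637.
Interpolate at f ≈ 0.637 with slerp weights a = sin((1−f)δ)/sin δ ≈ 0.393, b = sin(fδ)/sin δ ≈ 0.674.
p = a·p₁ + b·p₂ ≈ (0.620, 0.083, -0.780); φ = arcsin(p_z) ≈ -51.26°, λ = atan2(p_y, p_x) ≈ 7.63°.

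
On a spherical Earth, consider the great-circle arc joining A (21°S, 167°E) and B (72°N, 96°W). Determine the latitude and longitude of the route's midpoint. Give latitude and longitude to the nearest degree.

Convert each endpoint to a unit vector on the sphere (x = cos φ cos λ, y = cos φ sin λ, z = sin φ).
The central angle between the endpoints is δ = arccos(p₁·p₂) ≈ 1.956 rad (112.1°).
Interpolate at f = 1/2 with slerp weights a = sin((1−f)δ)/sin δ ≈ 0.895, b = sin(fδ)/sin δ ≈ 0.895.
p = a·p₁ + b·p₂ ≈ (-0.843, -0.087, 0.531); φ = arcsin(p_z) ≈ 32.04°, λ = atan2(p_y, p_x) ≈ -174.10°.

≈ (32°N, 174°W)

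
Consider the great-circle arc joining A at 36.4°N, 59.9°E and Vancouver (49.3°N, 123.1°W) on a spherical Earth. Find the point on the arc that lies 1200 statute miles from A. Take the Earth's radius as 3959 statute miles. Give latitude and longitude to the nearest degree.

≈ 54°N, 61°E

Write both endpoints as unit vectors p₁, p₂ with components (cos φ cos λ, cos φ sin λ, sin φ).
The central angle between the endpoints is δ = arccos(p₁·p₂) ≈ 1.645 rad (94.3°). The total great-circle distance is δ·R ≈ 1.645 × 3959 ≈ 6513 mi, so the target fraction is f = 1200/6513 ≈ 0.184.
Interpolate at f ≈ 0.184 with slerp weights a = sin((1−f)δ)/sin δ ≈ 0.977, b = sin(fδ)/sin δ ≈ 0.299.
p = a·p₁ + b·p₂ ≈ (0.288, 0.517, 0.806); φ = arcsin(p_z) ≈ 53.75°, λ = atan2(p_y, p_x) ≈ 60.89°.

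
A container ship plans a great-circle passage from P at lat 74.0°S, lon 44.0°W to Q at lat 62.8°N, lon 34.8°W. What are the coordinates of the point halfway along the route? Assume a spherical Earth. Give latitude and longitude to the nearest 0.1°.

≈ lat 5.6°S, lon 38.3°W

The haversine formula gives a central angle δ ≈ 2.390 rad (136.9°) between the endpoints.
Interpolate at f = 1/2 with slerp weights a = sin((1−f)δ)/sin δ ≈ 1.362, b = sin(fδ)/sin δ ≈ 1.362.
p = a·p₁ + b·p₂ ≈ (0.781, -0.616, -0.098); φ = arcsin(p_z) ≈ -5.62°, λ = atan2(p_y, p_x) ≈ -38.26°.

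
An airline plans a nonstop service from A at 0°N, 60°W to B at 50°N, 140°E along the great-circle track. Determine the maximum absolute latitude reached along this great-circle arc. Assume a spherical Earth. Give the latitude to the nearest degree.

≈ 74°N

The great circle lies in the plane with unit normal n̂ = (p₁ × p₂)/|p₁ × p₂|.
Here n̂_z ≈ -0.276; the vertex latitude is φ_max = arccos|n̂_z| ≈ 74.0°.
Check via Clairaut: cos φ_max = |cos φ₁| · sin C = cos(0.0°)·sin(16.0°) ≈ 0.276, again giving ≈ 74.0°.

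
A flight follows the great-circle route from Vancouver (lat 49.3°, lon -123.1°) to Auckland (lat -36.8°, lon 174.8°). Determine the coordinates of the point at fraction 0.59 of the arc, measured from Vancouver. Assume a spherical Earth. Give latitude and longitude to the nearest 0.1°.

The haversine formula gives a central angle δ ≈ 1.782 rad (102.1°) between the endpoints.
Interpolate at f = 0.59 with slerp weights a = sin((1−f)δ)/sin δ ≈ 0.683, b = sin(fδ)/sin δ ≈ 0.888.
p = a·p₁ + b·p₂ ≈ (-0.951, -0.308, -0.014); φ = arcsin(p_z) ≈ -0.83°, λ = atan2(p_y, p_x) ≈ -162.03°.

≈ lat -0.8°, lon -162.0°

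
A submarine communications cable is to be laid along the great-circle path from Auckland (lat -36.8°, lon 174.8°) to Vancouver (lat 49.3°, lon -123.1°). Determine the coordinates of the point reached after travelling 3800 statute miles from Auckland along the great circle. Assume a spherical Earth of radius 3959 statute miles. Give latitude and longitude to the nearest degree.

≈ lat 11°, lon -156°

Write both endpoints as unit vectors p₁, p₂ with components (cos φ cos λ, cos φ sin λ, sin φ).
The central angle between the endpoints is δ = arccos(p₁·p₂) ≈ 1.782 rad (102.1°). The total great-circle distance is δ·R ≈ 1.782 × 3959 ≈ 7056 mi, so the target fraction is f = 3800/7056 ≈ 0.539.
Interpolate at f ≈ 0.539 with slerp weights a = sin((1−f)δ)/sin δ ≈ 0.749, b = sin(fδ)/sin δ ≈ 0.838.
p = a·p₁ + b·p₂ ≈ (-0.896, -0.403, 0.186); φ = arcsin(p_z) ≈ 10.73°, λ = atan2(p_y, p_x) ≈ -155.77°.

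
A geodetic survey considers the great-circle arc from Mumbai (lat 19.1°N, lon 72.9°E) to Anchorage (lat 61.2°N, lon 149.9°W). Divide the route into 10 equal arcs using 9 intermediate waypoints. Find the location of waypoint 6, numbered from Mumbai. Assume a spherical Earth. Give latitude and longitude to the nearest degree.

≈ lat 67°N, lon 117°E

Write both endpoints as unit vectors p₁, p₂ with components (cos φ cos λ, cos φ sin λ, sin φ).
The central angle between the endpoints is δ = arccos(p₁·p₂) ≈ 1.618 rad (92.7°).
Interpolate at f = 6/10 with slerp weights a = sin((1−f)δ)/sin δ ≈ 0.604, b = sin(fδ)/sin δ ≈ 0.826.
p = a·p₁ + b·p₂ ≈ (-0.177, 0.346, 0.922); φ = arcsin(p_z) ≈ 67.16°, λ = atan2(p_y, p_x) ≈ 117.08°.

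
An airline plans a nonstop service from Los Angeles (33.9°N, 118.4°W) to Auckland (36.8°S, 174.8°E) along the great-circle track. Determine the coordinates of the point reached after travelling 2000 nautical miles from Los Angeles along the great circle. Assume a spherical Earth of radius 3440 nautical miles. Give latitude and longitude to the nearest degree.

Write both endpoints as unit vectors p₁, p₂ with components (cos φ cos λ, cos φ sin λ, sin φ).
The central angle between the endpoints is δ = arccos(p₁·p₂) ≈ 1.643 rad (94.1°). The total great-circle distance is δ·R ≈ 1.643 × 3440 ≈ 5652 nmi, so the target fraction is f = 2000/5652 ≈ 0.354.
Interpolate at f ≈ 0.354 with slerp weights a = sin((1−f)δ)/sin δ ≈ 0.875, b = sin(fδ)/sin δ ≈ 0.551.
p = a·p₁ + b·p₂ ≈ (-0.785, -0.599, 0.158); φ = arcsin(p_z) ≈ 9.12°, λ = atan2(p_y, p_x) ≈ -142.63°.

≈ (9°N, 143°W)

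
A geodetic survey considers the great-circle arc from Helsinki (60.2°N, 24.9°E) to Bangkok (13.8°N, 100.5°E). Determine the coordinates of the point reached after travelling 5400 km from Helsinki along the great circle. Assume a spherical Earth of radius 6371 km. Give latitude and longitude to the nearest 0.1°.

≈ (32.6°N, 87.2°E)

The haversine formula gives a central angle δ ≈ 1.238 rad (70.9°) between the endpoints. The total great-circle distance is δ·R ≈ 1.238 × 6371 ≈ 7885 km, so the target fraction is f = 5400/7885 ≈ 0.685.
Interpolate at f ≈ 0.685 with slerp weights a = sin((1−f)δ)/sin δ ≈ 0.402, b = sin(fδ)/sin δ ≈ 0.793.
p = a·p₁ + b·p₂ ≈ (0.041, 0.842, 0.538); φ = arcsin(p_z) ≈ 32.57°, λ = atan2(p_y, p_x) ≈ 87.21°.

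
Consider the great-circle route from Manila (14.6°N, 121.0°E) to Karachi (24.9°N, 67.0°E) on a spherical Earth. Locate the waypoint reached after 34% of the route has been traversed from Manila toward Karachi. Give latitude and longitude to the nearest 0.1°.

Write both endpoints as unit vectors p₁, p₂ with components (cos φ cos λ, cos φ sin λ, sin φ).
The central angle between the endpoints is δ = arccos(p₁·p₂) ≈ 0.899 rad (51.5°).
Interpolate at f = 0.34 with slerp weights a = sin((1−f)δ)/sin δ ≈ 0.714, b = sin(fδ)/sin δ ≈ 0.385.
p = a·p₁ + b·p₂ ≈ (-0.220, 0.914, 0.342); φ = arcsin(p_z) ≈ 20.00°, λ = atan2(p_y, p_x) ≈ 103.53°.

≈ (20.0°N, 103.5°E)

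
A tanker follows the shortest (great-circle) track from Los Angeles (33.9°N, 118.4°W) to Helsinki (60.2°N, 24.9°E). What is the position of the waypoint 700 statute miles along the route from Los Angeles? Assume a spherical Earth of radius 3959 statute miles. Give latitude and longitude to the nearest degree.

Convert each endpoint to a unit vector on the sphere (x = cos φ cos λ, y = cos φ sin λ, z = sin φ).
The central angle between the endpoints is δ = arccos(p₁·p₂) ≈ 1.417 rad (81.2°). The total great-circle distance is δ·R ≈ 1.417 × 3959 ≈ 5610 mi, so the target fraction is f = 700/5610 ≈ 0.125.
Interpolate at f ≈ 0.125 with slerp weights a = sin((1−f)δ)/sin δ ≈ 0.957, b = sin(fδ)/sin δ ≈ 0.178.
p = a·p₁ + b·p₂ ≈ (-0.298, -0.662, 0.688); φ = arcsin(p_z) ≈ 43.50°, λ = atan2(p_y, p_x) ≈ -114.22°.

≈ 43°N, 114°W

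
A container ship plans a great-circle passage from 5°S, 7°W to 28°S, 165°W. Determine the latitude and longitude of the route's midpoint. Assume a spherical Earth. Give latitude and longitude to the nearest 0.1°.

The haversine formula gives a central angle δ ≈ 2.457 rad (140.8°) between the endpoints.
Interpolate at f = 1/2 with slerp weights a = sin((1−f)δ)/sin δ ≈ 1.489, b = sin(fδ)/sin δ ≈ 1.489.
p = a·p₁ + b·p₂ ≈ (0.202, -0.521, -0.829); φ = arcsin(p_z) ≈ -56.00°, λ = atan2(p_y, p_x) ≈ -68.77°.

≈ 56.0°S, 68.8°W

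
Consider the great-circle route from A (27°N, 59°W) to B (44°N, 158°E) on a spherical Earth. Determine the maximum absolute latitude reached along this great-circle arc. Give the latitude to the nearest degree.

≈ 67°N

The great circle lies in the plane with unit normal n̂ = (p₁ × p₂)/|p₁ × p₂|.
Here n̂_z ≈ -0.393; the vertex latitude is φ_max = arccos|n̂_z| ≈ 66.8°.
Check via Clairaut: cos φ_max = |cos φ₁| · sin C = cos(27.0°)·sin(26.2°) ≈ 0.393, again giving ≈ 66.8°.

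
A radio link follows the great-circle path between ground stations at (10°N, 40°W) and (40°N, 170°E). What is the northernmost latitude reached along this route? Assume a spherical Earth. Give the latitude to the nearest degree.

The great circle lies in the plane with unit normal n̂ = (p₁ × p₂)/|p₁ × p₂|.
Here n̂_z ≈ -0.449; the vertex latitude is φ_max = arccos|n̂_z| ≈ 63.3°.
Check via Clairaut: cos φ_max = |cos φ₁| · sin C = cos(10.0°)·sin(27.1°) ≈ 0.449, again giving ≈ 63.3°.

≈ 63°N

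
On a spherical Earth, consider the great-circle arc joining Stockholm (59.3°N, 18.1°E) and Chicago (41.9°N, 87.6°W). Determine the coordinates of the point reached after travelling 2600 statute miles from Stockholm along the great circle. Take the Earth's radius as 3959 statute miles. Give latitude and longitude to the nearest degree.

≈ 60°N, 61°W

The haversine formula gives a central angle δ ≈ 1.080 rad (61.9°) between the endpoints. The total great-circle distance is δ·R ≈ 1.080 × 3959 ≈ 4275 mi, so the target fraction is f = 2600/4275 ≈ 0.608.
Interpolate at f ≈ 0.608 with slerp weights a = sin((1−f)δ)/sin δ ≈ 0.466, b = sin(fδ)/sin δ ≈ 0.692.
p = a·p₁ + b·p₂ ≈ (0.248, -0.441, 0.863); φ = arcsin(p_z) ≈ 59.62°, λ = atan2(p_y, p_x) ≈ -60.69°.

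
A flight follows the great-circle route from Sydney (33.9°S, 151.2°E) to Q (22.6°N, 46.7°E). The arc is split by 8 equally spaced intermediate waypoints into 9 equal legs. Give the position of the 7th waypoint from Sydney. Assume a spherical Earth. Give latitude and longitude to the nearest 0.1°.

From cos δ = sin φ₁ sin φ₂ + cos φ₁ cos φ₂ cos Δλ, the central angle is δ ≈ 1.989 rad (114.0°).
Interpolate at f = 7/9 with slerp weights a = sin((1−f)δ)/sin δ ≈ 0.468, b = sin(fδ)/sin δ ≈ 1.094.
p = a·p₁ + b·p₂ ≈ (0.352, 0.922, 0.159); φ = arcsin(p_z) ≈ 9.17°, λ = atan2(p_y, p_x) ≈ 69.10°.

≈ (9.2°N, 69.1°E)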